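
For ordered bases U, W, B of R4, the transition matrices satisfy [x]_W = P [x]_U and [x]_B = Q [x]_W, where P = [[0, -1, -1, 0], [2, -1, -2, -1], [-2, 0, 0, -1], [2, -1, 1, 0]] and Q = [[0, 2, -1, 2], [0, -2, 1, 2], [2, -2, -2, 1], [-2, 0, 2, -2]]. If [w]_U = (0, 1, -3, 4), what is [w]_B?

First [w]_W = P [w]_U = (2, 1, -4, -4).
Then [w]_B = Q [w]_W = (-2, -14, 6, -4).

(-2, -14, 6, -4)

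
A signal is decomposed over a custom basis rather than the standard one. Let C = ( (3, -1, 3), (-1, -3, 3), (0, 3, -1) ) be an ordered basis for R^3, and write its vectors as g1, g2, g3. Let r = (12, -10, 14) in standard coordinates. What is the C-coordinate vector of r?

(4, 0, -2)

Write r = c_1 g1 + ... + c_3 g3 and solve for the c_i.
Row-reducing the augmented matrix [M | r] gives c = (4, 0, -2).
Check: 4g1 + 0·g2 - 2g3 = (12, -10, 14).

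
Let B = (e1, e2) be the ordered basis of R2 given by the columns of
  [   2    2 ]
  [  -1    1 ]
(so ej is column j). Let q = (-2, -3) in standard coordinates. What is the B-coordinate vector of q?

(1, -2)

[q]_B is the unique c with M c = q, where M has columns e1, e2.
System: 2c_1 + 2c_2 = -2, -c_1 + c_2 = -3; solving gives c_1 = 1, c_2 = -2.
Check: e1 - 2e2 = (-2, -3).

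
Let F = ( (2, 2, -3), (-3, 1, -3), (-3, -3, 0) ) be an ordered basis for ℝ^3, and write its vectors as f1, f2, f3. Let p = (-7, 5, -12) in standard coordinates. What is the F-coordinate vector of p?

(1, 3, 0)

[p]_F is the unique c with M c = p, where M has columns f1, ..., f3.
Row-reducing the augmented matrix [M | p] gives c = (1, 3, 0).
Check: f1 + 3f2 + 0·f3 = (-7, 5, -12).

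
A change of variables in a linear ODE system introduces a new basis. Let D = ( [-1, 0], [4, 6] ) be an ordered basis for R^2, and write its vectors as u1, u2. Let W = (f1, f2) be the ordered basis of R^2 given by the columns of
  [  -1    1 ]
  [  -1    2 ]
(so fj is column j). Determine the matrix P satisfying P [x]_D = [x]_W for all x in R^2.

[[2, -2], [1, 2]]

Let M have columns uj and N have columns fj. Then for every x, N [x]_W = x = M [x]_D, so P = N^(-1) M.
Since det N = -1, N^(-1) has integer entries; multiplying gives P = [[2, -2], [1, 2]].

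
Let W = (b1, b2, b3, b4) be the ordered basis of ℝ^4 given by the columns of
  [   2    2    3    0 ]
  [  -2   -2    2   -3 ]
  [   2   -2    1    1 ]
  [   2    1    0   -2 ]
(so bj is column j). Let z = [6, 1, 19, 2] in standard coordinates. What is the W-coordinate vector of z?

[4, -4, 2, 1]

Write z = c_1 b1 + ... + c_4 b4 and solve for the c_i.
Solving this 4x4 system gives c = (4, -4, 2, 1).
Check: 4b1 - 4b2 + 2b3 + b4 = [6, 1, 19, 2].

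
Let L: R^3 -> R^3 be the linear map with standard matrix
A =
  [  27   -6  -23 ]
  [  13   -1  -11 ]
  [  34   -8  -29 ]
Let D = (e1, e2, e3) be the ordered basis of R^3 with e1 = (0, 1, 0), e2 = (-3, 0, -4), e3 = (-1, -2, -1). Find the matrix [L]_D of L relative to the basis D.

[[-1, 1, 2], [2, -3, -3], [0, -2, 1]]

Let P have columns e1, ..., e3. Then [L]_D = P^(-1) A P.
Here det P = 1, so P^(-1) is integer; computing A P first and then P^(-1)(A P) gives [[-1, 1, 2], [2, -3, -3], [0, -2, 1]].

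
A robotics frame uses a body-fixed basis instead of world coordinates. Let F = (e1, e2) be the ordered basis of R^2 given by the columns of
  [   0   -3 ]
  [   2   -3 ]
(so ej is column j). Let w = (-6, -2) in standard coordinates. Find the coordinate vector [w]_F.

(2, 2)

We seek scalars with c_1 e1 + c_2 e2 = w; equivalently solve M c = w where the columns of M are e1, e2.
System: 0c_1 - 3c_2 = -6, 2c_1 - 3c_2 = -2; solving gives c_1 = 2, c_2 = 2.
Check: 2e1 + 2e2 = (-6, -2).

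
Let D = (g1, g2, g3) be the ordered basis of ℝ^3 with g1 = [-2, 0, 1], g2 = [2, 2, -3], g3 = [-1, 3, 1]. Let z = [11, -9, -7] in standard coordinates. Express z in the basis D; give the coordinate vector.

[-4, 0, -3]

Write z = c_1 g1 + ... + c_3 g3 and solve for the c_i.
Solving this 3x3 system gives c = (-4, 0, -3).
Check: -4g1 + 0·g2 - 3g3 = [11, -9, -7].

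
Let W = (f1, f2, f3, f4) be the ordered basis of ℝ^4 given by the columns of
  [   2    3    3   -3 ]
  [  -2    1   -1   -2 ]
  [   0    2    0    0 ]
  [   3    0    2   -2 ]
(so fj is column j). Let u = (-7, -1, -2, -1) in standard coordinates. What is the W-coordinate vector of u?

Write u = c_1 f1 + ... + c_4 f4 and solve for the c_i.
Solving this 4x4 system gives c = (1, -1, -2, 0).
Check: f1 - f2 - 2f3 + 0·f4 = (-7, -1, -2, -1).

(1, -1, -2, 0)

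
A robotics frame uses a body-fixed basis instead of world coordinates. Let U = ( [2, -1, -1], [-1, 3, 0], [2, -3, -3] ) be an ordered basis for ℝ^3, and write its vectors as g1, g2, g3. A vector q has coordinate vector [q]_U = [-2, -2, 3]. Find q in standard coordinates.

The coordinates say q = -2g1 - 2g2 + 3g3; adding the scaled basis vectors gives [4, -13, -7].

[4, -13, -7]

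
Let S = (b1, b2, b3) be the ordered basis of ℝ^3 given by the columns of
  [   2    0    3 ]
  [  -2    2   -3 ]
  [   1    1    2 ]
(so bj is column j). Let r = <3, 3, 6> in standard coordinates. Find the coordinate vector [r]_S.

[r]_S is the unique c with M c = r, where M has columns b1, ..., b3.
Solving this 3x3 system gives c = (-3, 3, 3).
Check: -3b1 + 3b2 + 3b3 = <3, 3, 6>.

<-3, 3, 3>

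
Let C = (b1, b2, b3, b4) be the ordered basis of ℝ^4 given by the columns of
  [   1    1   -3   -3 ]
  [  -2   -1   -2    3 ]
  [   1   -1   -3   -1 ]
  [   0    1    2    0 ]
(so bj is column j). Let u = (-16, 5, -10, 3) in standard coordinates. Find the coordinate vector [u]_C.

(-4, -3, 3, 0)

[u]_C is the unique c with M c = u, where M has columns b1, ..., b4.
Row-reducing the augmented matrix [M | u] gives c = (-4, -3, 3, 0).
Check: -4b1 - 3b2 + 3b3 + 0·b4 = (-16, 5, -10, 3).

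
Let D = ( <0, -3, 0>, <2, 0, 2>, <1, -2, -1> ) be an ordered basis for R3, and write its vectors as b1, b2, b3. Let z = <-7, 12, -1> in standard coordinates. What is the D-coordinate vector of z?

<-2, -2, -3>

Write z = c_1 b1 + ... + c_3 b3 and solve for the c_i.
Row-reducing the augmented matrix [M | z] gives c = (-2, -2, -3).
Check: -2b1 - 2b2 - 3b3 = <-7, 12, -1>.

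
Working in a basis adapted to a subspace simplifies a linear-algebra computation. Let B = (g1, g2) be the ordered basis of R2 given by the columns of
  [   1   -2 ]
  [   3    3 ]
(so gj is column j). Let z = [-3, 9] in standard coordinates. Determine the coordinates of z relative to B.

Write z = c_1 g1 + c_2 g2 and solve for the c_i.
System: c_1 - 2c_2 = -3, 3c_1 + 3c_2 = 9; solving gives c_1 = 1, c_2 = 2.
Check: g1 + 2g2 = [-3, 9].

[1, 2]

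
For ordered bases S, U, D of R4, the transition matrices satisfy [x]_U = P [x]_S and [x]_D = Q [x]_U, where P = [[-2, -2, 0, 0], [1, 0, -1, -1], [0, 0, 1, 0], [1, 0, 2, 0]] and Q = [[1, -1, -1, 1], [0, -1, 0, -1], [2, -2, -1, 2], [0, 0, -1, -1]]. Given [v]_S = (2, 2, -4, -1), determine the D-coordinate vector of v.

First [v]_U = P [v]_S = (-8, 7, -4, -6).
Then [v]_D = Q [v]_U = (-17, -1, -38, 10).

(-17, -1, -38, 10)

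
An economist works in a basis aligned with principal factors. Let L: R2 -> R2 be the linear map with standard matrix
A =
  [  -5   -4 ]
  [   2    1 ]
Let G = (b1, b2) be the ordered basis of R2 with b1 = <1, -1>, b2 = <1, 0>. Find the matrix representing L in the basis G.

With P the matrix whose columns are b1, b2, [L]_G = P^(-1) A P.
Column by column: L(b1) = A b1 = <-1, 1>; its G-coordinates <-1, 0> give column 1.
Continuing for each basis vector yields [L]_G = [[-1, -2], [0, -3]].

[[-1, -2], [0, -3]]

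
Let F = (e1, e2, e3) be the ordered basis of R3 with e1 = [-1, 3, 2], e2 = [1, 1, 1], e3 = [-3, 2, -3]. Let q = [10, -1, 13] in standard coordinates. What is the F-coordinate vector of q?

[q]_F is the unique c with M c = q, where M has columns e1, ..., e3.
Gaussian elimination on [M | q] yields c = (1, 2, -3).
Check: e1 + 2e2 - 3e3 = [10, -1, 13].

[1, 2, -3]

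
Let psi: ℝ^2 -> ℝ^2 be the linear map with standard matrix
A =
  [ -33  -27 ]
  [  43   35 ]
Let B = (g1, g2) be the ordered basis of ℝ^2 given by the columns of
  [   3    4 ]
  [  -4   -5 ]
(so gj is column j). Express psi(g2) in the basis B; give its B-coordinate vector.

Compute psi(g2) = A g2 = [3, -3] in standard coordinates.
Then write this in B-coordinates: solve for y in y_1 g1 + y_2 g2 = [3, -3].
This gives y = [-3, 3], which is column 2 of [psi]_B.

[-3, 3]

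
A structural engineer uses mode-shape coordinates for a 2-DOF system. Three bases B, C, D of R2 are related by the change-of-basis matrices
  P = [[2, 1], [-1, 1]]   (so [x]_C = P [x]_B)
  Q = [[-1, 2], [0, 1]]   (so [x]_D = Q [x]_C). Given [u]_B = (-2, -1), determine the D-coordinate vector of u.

(7, 1)

Apply P to get C-coordinates (-5, 1), then Q to get D-coordinates.
The result is [u]_D = (7, 1).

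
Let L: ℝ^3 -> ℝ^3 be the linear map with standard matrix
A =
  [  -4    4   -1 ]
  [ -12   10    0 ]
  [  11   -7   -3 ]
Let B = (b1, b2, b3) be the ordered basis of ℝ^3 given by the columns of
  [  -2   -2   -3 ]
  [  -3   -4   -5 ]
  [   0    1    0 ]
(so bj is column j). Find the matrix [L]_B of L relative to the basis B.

Let P have columns b1, ..., b3. Then [L]_B = P^(-1) A P.
Here det P = -1, so P^(-1) is integer; computing A P first and then P^(-1)(A P) gives [[0, 3, 2], [-1, 3, 2], [2, -1, 0]].

[[0, 3, 2], [-1, 3, 2], [2, -1, 0]]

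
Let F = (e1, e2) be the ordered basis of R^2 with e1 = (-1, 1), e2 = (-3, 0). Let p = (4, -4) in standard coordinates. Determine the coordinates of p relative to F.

(-4, 0)

Write p = c_1 e1 + c_2 e2 and solve for the c_i.
System: -c_1 - 3c_2 = 4, c_1 + 0c_2 = -4; solving gives c_1 = -4, c_2 = 0.
Check: -4e1 + 0·e2 = (4, -4).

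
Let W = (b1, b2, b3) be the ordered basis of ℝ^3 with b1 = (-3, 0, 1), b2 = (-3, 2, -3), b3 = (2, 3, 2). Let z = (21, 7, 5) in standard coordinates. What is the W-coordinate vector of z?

We seek scalars with c_1 b1 + ... + c_3 b3 = z; equivalently solve M c = z where the columns of M are b1, ..., b3.
Row-reducing the augmented matrix [M | z] gives c = (-4, -1, 3).
Check: -4b1 - b2 + 3b3 = (21, 7, 5).

(-4, -1, 3)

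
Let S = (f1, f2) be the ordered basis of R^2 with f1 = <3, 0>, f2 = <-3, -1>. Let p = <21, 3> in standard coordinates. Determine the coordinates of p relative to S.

[p]_S is the unique c with M c = p, where M has columns f1, f2.
System: 3c_1 - 3c_2 = 21, 0c_1 - c_2 = 3; solving gives c_1 = 4, c_2 = -3.
Check: 4f1 - 3f2 = <21, 3>.

<4, -3>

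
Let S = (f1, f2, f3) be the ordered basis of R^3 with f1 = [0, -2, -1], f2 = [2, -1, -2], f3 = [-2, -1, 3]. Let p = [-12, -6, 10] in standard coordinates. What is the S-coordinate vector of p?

[p]_S is the unique c with M c = p, where M has columns f1, ..., f3.
Row-reducing the augmented matrix [M | p] gives c = (4, -4, 2).
Check: 4f1 - 4f2 + 2f3 = [-12, -6, 10].

[4, -4, 2]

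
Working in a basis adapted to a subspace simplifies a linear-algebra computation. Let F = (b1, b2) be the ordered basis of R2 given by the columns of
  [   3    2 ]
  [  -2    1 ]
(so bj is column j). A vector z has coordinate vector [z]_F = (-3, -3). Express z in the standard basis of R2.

The coordinates say z = -3b1 - 3b2; adding the scaled basis vectors gives (-15, 3).

(-15, 3)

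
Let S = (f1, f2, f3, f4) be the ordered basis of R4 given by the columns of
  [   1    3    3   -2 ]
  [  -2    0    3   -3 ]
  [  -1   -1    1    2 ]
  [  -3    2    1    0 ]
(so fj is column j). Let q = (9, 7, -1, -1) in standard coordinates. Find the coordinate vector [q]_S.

(1, 0, 2, -1)

Write q = c_1 f1 + ... + c_4 f4 and solve for the c_i.
Solving this 4x4 system gives c = (1, 0, 2, -1).
Check: f1 + 0·f2 + 2f3 - f4 = (9, 7, -1, -1).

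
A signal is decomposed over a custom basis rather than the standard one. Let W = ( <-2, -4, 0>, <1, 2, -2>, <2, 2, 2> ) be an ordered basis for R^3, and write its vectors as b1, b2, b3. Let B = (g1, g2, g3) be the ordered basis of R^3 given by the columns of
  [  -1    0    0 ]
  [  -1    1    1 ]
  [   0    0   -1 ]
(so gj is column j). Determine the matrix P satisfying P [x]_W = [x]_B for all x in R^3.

[[2, -1, -2], [-2, -1, 2], [0, 2, -2]]

Let M have columns bj and N have columns gj. Then for every x, N [x]_B = x = M [x]_W, so P = N^(-1) M.
Since det N = 1, N^(-1) has integer entries; multiplying gives P = [[2, -1, -2], [-2, -1, 2], [0, 2, -2]].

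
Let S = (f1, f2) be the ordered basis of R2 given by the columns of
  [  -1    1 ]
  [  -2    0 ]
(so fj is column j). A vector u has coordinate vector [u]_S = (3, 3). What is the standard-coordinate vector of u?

(0, -6)

u = M [u]_S, where M has columns f1, f2.
Carrying out the matrix-vector product, u = (0, -6).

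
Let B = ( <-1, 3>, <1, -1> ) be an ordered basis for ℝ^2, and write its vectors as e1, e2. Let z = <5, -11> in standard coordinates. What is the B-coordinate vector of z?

<-3, 2>

We seek scalars with c_1 e1 + c_2 e2 = z; equivalently solve M c = z where the columns of M are e1, e2.
System: -c_1 + c_2 = 5, 3c_1 - c_2 = -11; solving gives c_1 = -3, c_2 = 2.
Check: -3e1 + 2e2 = <5, -11>.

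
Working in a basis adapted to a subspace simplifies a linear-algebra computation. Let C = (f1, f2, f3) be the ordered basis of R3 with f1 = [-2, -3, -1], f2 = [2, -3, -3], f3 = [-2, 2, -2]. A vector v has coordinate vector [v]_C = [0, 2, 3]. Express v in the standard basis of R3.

v = M [v]_C, where M has columns f1, ..., f3.
Carrying out the matrix-vector product, v = [-2, 0, -12].

[-2, 0, -12]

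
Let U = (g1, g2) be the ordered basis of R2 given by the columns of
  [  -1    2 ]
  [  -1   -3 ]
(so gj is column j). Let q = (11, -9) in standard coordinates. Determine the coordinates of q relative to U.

[q]_U is the unique c with M c = q, where M has columns g1, g2.
System: -c_1 + 2c_2 = 11, -c_1 - 3c_2 = -9; solving gives c_1 = -3, c_2 = 4.
Check: -3g1 + 4g2 = (11, -9).

(-3, 4)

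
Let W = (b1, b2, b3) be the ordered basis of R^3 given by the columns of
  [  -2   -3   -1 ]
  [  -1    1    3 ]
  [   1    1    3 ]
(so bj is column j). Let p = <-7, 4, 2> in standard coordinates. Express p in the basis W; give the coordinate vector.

<-1, 3, 0>

[p]_W is the unique c with M c = p, where M has columns b1, ..., b3.
Row-reducing the augmented matrix [M | p] gives c = (-1, 3, 0).
Check: -b1 + 3b2 + 0·b3 = <-7, 4, 2>.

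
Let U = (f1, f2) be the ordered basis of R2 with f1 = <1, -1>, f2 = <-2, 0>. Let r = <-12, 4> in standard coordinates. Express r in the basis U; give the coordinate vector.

<-4, 4>

We seek scalars with c_1 f1 + c_2 f2 = r; equivalently solve M c = r where the columns of M are f1, f2.
System: c_1 - 2c_2 = -12, -c_1 + 0c_2 = 4; solving gives c_1 = -4, c_2 = 4.
Check: -4f1 + 4f2 = <-12, 4>.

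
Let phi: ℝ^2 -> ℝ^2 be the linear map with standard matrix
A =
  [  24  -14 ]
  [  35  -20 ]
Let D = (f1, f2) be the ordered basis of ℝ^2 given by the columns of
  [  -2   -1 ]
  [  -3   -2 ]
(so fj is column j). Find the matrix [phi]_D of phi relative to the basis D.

The j-th column of [phi]_D is [phi(fj)]_D.
phi(f1) = A f1 = [-6, -10] = 2f1 + 2f2, so column 1 is [2, 2].
Repeating for f2 and assembling the columns gives [[2, -3], [2, 2]].

[[2, -3], [2, 2]]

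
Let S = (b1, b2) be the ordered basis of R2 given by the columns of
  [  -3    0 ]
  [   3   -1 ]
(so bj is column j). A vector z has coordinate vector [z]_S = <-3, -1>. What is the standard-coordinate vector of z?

By definition z = -3b1 - b2.
Summing componentwise gives <9, -8>.

<9, -8>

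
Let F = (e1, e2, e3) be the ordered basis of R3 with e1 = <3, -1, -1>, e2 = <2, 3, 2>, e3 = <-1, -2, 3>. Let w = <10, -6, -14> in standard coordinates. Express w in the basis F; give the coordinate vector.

Write w = c_1 e1 + ... + c_3 e3 and solve for the c_i.
Gaussian elimination on [M | w] yields c = (4, -2, -2).
Check: 4e1 - 2e2 - 2e3 = <10, -6, -14>.

<4, -2, -2>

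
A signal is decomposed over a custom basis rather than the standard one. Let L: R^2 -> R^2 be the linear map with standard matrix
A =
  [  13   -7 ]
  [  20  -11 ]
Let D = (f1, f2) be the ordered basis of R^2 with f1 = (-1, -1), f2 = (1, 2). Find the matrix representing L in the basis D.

[[3, 0], [-3, -1]]

Let P have columns f1, f2. Then [L]_D = P^(-1) A P.
Here det P = -1, so P^(-1) is integer; computing A P first and then P^(-1)(A P) gives [[3, 0], [-3, -1]].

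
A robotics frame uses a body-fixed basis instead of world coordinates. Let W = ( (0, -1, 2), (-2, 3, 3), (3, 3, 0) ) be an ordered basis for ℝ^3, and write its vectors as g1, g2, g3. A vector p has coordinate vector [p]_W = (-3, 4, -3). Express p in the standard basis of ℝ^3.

p = M [p]_W, where M has columns g1, ..., g3.
Carrying out the matrix-vector product, p = (-17, 6, 6).

(-17, 6, 6)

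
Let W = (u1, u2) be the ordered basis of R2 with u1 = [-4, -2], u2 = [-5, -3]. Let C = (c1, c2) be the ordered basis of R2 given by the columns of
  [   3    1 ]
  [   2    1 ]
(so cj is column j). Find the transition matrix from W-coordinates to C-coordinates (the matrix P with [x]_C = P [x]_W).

[[-2, -2], [2, 1]]

Column j of P is [uj]_C, since P maps W-coordinates to C-coordinates.
Expressing u1 in C: u1 = -2c1 + 2c2, so column 1 of P is [-2, 2].
Doing the same for each uj gives P = [[-2, -2], [2, 1]].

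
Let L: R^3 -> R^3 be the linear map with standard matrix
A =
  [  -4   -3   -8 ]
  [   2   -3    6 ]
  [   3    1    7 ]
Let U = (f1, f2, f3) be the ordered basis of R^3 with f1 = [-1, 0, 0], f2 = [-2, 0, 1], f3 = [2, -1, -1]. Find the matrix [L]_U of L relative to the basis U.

Let P have columns f1, ..., f3. Then [L]_U = P^(-1) A P.
Here det P = -1, so P^(-1) is integer; computing A P first and then P^(-1)(A P) gives [[2, -2, 1], [-1, -1, -3], [2, -2, -1]].

[[2, -2, 1], [-1, -1, -3], [2, -2, -1]]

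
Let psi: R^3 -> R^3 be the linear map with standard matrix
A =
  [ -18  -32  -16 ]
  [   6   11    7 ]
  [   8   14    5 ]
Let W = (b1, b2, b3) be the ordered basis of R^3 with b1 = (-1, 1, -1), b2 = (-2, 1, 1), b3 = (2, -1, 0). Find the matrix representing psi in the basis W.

Let P have columns b1, ..., b3. Then [psi]_W = P^(-1) A P.
Here det P = 1, so P^(-1) is integer; computing A P first and then P^(-1)(A P) gives [[-2, 0, -2], [-1, 3, 0], [-1, -3, -3]].

[[-2, 0, -2], [-1, 3, 0], [-1, -3, -3]]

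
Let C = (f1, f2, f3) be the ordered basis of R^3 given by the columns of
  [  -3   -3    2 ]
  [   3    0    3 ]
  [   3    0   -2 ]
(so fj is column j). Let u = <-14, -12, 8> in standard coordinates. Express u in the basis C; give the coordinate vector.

<0, 2, -4>

Write u = c_1 f1 + ... + c_3 f3 and solve for the c_i.
Solving this 3x3 system gives c = (0, 2, -4).
Check: 0·f1 + 2f2 - 4f3 = <-14, -12, 8>.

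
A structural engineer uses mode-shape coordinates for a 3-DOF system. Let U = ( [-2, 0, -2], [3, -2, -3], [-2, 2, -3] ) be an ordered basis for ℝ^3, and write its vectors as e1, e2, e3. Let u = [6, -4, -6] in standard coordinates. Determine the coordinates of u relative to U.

[u]_U is the unique c with M c = u, where M has columns e1, ..., e3.
Solving this 3x3 system gives c = (0, 2, 0).
Check: 0·e1 + 2e2 + 0·e3 = [6, -4, -6].

[0, 2, 0]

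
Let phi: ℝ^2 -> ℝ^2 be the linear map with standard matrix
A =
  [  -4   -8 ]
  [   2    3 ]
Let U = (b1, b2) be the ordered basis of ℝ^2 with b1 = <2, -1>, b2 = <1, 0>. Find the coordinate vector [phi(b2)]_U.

<-2, 0>

Column 2 of [phi]_U is the U-coordinate vector of phi(b2).
In standard coordinates phi(b2) = A b2 = <-4, 2>.
Converting to U: <-4, 2> = -2b1 + 0·b2, so the coordinate vector is <-2, 0>.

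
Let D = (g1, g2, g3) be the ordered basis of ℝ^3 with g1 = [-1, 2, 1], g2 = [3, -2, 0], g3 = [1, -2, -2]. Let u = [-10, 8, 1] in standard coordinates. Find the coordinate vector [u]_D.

We seek scalars with c_1 g1 + ... + c_3 g3 = u; equivalently solve M c = u where the columns of M are g1, ..., g3.
Solving this 3x3 system gives c = (1, -3, 0).
Check: g1 - 3g2 + 0·g3 = [-10, 8, 1].

[1, -3, 0]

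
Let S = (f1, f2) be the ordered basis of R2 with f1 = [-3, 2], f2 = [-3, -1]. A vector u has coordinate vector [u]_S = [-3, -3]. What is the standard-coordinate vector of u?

The coordinates say u = -3f1 - 3f2; adding the scaled basis vectors gives [18, -3].

[18, -3]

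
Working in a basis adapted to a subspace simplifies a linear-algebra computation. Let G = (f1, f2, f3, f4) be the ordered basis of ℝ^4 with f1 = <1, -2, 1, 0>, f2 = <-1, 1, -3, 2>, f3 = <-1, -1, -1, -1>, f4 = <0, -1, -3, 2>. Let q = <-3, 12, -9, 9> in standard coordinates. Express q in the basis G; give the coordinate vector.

Write q = c_1 f1 + ... + c_4 f4 and solve for the c_i.
Solving this 4x4 system gives c = (-3, 3, -3, 0).
Check: -3f1 + 3f2 - 3f3 + 0·f4 = <-3, 12, -9, 9>.

<-3, 3, -3, 0>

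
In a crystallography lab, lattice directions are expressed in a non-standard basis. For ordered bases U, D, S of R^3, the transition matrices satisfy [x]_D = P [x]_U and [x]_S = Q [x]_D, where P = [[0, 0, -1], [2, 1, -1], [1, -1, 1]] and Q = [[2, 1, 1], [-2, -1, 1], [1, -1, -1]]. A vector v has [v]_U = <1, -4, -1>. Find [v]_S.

First [v]_D = P [v]_U = <1, -1, 4>.
Then [v]_S = Q [v]_D = <5, 3, -2>.

<5, 3, -2>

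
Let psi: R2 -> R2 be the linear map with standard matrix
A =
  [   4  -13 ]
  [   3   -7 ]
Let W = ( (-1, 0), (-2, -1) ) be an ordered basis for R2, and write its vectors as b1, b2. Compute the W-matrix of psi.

[[-2, -3], [3, -1]]

The j-th column of [psi]_W is [psi(bj)]_W.
psi(b1) = A b1 = (-4, -3) = -2b1 + 3b2, so column 1 is (-2, 3).
Repeating for b2 and assembling the columns gives [[-2, -3], [3, -1]].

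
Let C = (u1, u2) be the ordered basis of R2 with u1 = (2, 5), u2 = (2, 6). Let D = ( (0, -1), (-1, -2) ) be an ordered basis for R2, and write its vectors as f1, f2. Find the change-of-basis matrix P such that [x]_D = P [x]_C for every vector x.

[[-1, -2], [-2, -2]]

Column j of P is [uj]_D, since P maps C-coordinates to D-coordinates.
Expressing u1 in D: u1 = -f1 - 2f2, so column 1 of P is (-1, -2).
Doing the same for each uj gives P = [[-1, -2], [-2, -2]].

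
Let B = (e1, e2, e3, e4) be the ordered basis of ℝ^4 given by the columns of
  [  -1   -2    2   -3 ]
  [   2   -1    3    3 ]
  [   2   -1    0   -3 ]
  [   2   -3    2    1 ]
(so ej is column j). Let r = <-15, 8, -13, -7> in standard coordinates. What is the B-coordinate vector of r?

Write r = c_1 e1 + ... + c_4 e4 and solve for the c_i.
Solving this 4x4 system gives c = (0, 4, 1, 3).
Check: 0·e1 + 4e2 + e3 + 3e4 = <-15, 8, -13, -7>.

<0, 4, 1, 3>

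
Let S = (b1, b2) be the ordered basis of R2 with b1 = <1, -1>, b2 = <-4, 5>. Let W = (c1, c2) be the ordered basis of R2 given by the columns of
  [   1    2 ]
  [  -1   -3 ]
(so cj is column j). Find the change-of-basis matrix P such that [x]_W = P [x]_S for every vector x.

Let M have columns bj and N have columns cj. Then for every x, N [x]_W = x = M [x]_S, so P = N^(-1) M.
Since det N = -1, N^(-1) has integer entries; multiplying gives P = [[1, -2], [0, -1]].

[[1, -2], [0, -1]]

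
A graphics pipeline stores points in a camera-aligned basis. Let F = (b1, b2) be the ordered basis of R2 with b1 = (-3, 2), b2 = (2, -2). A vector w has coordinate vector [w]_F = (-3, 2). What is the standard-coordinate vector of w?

The coordinates say w = -3b1 + 2b2; adding the scaled basis vectors gives (13, -10).

(13, -10)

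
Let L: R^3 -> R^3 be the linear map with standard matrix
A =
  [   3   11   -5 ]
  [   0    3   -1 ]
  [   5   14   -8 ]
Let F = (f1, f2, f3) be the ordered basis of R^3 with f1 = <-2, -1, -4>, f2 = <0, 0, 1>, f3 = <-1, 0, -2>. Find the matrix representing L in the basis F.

[[-1, 1, -2], [2, 2, -3], [-1, 3, -3]]

With P the matrix whose columns are f1, ..., f3, [L]_F = P^(-1) A P.
Column by column: L(f1) = A f1 = <3, 1, 8>; its F-coordinates <-1, 2, -1> give column 1.
Continuing for each basis vector yields [L]_F = [[-1, 1, -2], [2, 2, -3], [-1, 3, -3]].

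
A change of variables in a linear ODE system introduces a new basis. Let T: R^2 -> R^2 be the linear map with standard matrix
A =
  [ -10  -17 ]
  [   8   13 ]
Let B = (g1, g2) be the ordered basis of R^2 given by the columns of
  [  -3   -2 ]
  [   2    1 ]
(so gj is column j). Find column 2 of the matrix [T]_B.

Compute T(g2) = A g2 = <3, -3> in standard coordinates.
Then write this in B-coordinates: solve for y in y_1 g1 + y_2 g2 = <3, -3>.
This gives y = <-3, 3>, which is column 2 of [T]_B.

<-3, 3>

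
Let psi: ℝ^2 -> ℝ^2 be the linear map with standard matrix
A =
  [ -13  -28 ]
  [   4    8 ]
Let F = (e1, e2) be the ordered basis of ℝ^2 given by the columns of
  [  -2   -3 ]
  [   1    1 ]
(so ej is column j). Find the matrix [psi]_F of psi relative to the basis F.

The j-th column of [psi]_F is [psi(ej)]_F.
psi(e1) = A e1 = [-2, 0] = -2e1 + 2e2, so column 1 is [-2, 2].
Repeating for e2 and assembling the columns gives [[-2, -1], [2, -3]].

[[-2, -1], [2, -3]]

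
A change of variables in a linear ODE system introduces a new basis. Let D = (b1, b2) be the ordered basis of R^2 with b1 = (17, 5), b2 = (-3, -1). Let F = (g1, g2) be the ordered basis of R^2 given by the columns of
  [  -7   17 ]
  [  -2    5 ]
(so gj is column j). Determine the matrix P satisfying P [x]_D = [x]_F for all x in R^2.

Let M have columns bj and N have columns gj. Then for every x, N [x]_F = x = M [x]_D, so P = N^(-1) M.
Since det N = -1, N^(-1) has integer entries; multiplying gives P = [[0, -2], [1, -1]].

[[0, -2], [1, -1]]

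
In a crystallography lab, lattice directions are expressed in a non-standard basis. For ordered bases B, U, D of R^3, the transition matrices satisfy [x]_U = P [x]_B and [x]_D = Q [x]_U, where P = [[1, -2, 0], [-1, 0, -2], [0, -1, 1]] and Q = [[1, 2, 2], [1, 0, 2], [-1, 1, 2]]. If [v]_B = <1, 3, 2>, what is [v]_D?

<-17, -7, -2>

Composing the changes, [v]_D = Q P [v]_B.
Q P = [[-1, -4, -2], [1, -4, 2], [-2, 0, 0]]; applying this to <1, 3, 2> gives <-17, -7, -2>.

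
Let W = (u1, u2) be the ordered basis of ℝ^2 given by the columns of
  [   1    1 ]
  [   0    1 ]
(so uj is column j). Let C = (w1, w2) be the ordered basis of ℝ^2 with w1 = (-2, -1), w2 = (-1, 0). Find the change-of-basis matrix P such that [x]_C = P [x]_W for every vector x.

[[0, -1], [-1, 1]]

Let M have columns uj and N have columns wj. Then for every x, N [x]_C = x = M [x]_W, so P = N^(-1) M.
Since det N = -1, N^(-1) has integer entries; multiplying gives P = [[0, -1], [-1, 1]].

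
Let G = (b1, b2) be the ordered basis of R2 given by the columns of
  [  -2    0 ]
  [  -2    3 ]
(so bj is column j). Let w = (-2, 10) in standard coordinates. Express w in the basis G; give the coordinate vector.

[w]_G is the unique c with M c = w, where M has columns b1, b2.
System: -2c_1 + 0c_2 = -2, -2c_1 + 3c_2 = 10; solving gives c_1 = 1, c_2 = 4.
Check: b1 + 4b2 = (-2, 10).

(1, 4)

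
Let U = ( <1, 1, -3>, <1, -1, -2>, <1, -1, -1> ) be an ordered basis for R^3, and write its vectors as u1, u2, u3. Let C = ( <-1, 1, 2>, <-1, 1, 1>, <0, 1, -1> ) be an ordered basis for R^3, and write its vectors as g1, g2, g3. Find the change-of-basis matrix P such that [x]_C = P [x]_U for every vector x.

[[0, -1, 0], [-1, 0, -1], [2, 0, 0]]

Let M have columns uj and N have columns gj. Then for every x, N [x]_C = x = M [x]_U, so P = N^(-1) M.
Since det N = -1, N^(-1) has integer entries; multiplying gives P = [[0, -1, 0], [-1, 0, -1], [2, 0, 0]].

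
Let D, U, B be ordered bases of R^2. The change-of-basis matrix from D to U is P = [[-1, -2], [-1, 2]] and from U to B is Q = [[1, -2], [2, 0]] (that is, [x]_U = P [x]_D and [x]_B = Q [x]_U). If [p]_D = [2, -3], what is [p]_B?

[20, 8]

Composing the changes, [p]_B = Q P [p]_D.
Q P = [[1, -6], [-2, -4]]; applying this to [2, -3] gives [20, 8].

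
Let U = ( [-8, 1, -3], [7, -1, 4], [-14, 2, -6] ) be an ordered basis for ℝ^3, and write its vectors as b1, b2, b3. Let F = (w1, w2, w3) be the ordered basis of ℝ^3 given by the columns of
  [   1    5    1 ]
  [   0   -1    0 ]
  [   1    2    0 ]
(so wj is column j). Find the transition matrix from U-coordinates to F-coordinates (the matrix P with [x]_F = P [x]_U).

[[-1, 2, -2], [-1, 1, -2], [-2, 0, -2]]

Column j of P is [bj]_F, since P maps U-coordinates to F-coordinates.
Expressing b1 in F: b1 = -w1 - w2 - 2w3, so column 1 of P is [-1, -1, -2].
Doing the same for each bj gives P = [[-1, 2, -2], [-1, 1, -2], [-2, 0, -2]].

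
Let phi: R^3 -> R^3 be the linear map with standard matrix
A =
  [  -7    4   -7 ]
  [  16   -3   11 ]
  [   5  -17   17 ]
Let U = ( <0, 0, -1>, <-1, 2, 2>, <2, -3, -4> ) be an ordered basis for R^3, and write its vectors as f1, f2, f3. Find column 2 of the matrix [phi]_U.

<3, 3, 2>

Column 2 of [phi]_U is the U-coordinate vector of phi(f2).
In standard coordinates phi(f2) = A f2 = <1, 0, -5>.
Converting to U: <1, 0, -5> = 3f1 + 3f2 + 2f3, so the coordinate vector is <3, 3, 2>.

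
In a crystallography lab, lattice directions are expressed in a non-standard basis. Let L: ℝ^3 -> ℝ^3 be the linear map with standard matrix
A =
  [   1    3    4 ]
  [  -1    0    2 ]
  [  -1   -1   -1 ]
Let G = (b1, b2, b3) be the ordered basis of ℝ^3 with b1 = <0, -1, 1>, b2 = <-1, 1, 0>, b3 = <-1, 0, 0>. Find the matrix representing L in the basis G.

The j-th column of [L]_G is [L(bj)]_G.
L(b1) = A b1 = <1, 2, 0> = 0·b1 + 2b2 - 3b3, so column 1 is <0, 2, -3>.
Repeating for b2, b3 and assembling the columns gives [[0, 0, 1], [2, 1, 2], [-3, -3, -1]].

[[0, 0, 1], [2, 1, 2], [-3, -3, -1]]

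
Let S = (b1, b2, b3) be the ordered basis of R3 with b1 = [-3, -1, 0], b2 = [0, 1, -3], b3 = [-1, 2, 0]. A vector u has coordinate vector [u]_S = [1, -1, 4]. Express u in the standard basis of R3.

[-7, 6, 3]

u = M [u]_S, where M has columns b1, ..., b3.
Carrying out the matrix-vector product, u = [-7, 6, 3].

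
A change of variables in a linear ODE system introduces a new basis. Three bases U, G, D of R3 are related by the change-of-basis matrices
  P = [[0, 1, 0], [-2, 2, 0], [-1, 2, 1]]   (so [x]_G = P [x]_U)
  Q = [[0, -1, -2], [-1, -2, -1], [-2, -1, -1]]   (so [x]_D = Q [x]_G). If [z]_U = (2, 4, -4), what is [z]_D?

Apply P to get G-coordinates (4, 4, 2), then Q to get D-coordinates.
The result is [z]_D = (-8, -14, -14).

(-8, -14, -14)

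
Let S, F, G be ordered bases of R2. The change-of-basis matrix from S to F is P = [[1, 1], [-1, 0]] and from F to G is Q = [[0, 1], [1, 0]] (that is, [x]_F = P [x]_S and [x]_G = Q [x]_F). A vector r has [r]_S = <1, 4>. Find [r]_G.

<-1, 5>

First [r]_F = P [r]_S = <5, -1>.
Then [r]_G = Q [r]_F = <-1, 5>.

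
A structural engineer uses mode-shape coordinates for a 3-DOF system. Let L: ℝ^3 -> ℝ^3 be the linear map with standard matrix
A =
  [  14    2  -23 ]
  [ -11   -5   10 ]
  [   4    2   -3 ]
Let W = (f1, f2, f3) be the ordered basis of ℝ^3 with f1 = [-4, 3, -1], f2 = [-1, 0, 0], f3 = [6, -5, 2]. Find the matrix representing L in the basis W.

[[3, 2, -2], [3, 0, -2], [-2, -1, 3]]

Let P have columns f1, ..., f3. Then [L]_W = P^(-1) A P.
Here det P = 1, so P^(-1) is integer; computing A P first and then P^(-1)(A P) gives [[3, 2, -2], [3, 0, -2], [-2, -1, 3]].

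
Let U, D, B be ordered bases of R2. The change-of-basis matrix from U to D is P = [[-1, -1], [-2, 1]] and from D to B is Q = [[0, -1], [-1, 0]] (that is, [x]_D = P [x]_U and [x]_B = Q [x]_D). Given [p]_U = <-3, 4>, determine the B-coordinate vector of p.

<-10, 1>

Apply P to get D-coordinates <-1, 10>, then Q to get B-coordinates.
The result is [p]_B = <-10, 1>.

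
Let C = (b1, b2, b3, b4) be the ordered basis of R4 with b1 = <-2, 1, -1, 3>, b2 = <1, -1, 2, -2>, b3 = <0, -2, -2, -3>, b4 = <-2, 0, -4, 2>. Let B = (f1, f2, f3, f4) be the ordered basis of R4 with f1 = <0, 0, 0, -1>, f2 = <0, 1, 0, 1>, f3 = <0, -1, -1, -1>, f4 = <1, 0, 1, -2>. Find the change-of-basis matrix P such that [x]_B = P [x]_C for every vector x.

Let M have columns bj and N have columns fj. Then for every x, N [x]_B = x = M [x]_C, so P = N^(-1) M.
Since det N = -1, N^(-1) has integer entries; multiplying gives P = [[2, -1, 1, 2], [0, -2, 0, 2], [-1, -1, 2, 2], [-2, 1, 0, -2]].

[[2, -1, 1, 2], [0, -2, 0, 2], [-1, -1, 2, 2], [-2, 1, 0, -2]]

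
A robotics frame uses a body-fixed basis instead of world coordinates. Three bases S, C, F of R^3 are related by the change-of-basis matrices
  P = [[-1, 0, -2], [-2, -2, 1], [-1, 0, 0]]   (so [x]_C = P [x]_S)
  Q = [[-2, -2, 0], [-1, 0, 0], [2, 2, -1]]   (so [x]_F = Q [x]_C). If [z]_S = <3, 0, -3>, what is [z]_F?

First [z]_C = P [z]_S = <3, -9, -3>.
Then [z]_F = Q [z]_C = <12, -3, -9>.

<12, -3, -9>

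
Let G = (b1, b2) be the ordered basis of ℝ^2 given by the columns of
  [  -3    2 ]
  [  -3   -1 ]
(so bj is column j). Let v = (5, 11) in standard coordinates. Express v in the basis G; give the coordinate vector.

We seek scalars with c_1 b1 + c_2 b2 = v; equivalently solve M c = v where the columns of M are b1, b2.
System: -3c_1 + 2c_2 = 5, -3c_1 - c_2 = 11; solving gives c_1 = -3, c_2 = -2.
Check: -3b1 - 2b2 = (5, 11).

(-3, -2)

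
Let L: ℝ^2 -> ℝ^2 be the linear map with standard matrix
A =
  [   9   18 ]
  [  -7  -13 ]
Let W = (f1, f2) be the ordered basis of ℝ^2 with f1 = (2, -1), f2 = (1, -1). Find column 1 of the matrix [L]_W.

(-1, 2)

Compute L(f1) = A f1 = (0, -1) in standard coordinates.
Then write this in W-coordinates: solve for y in y_1 f1 + y_2 f2 = (0, -1).
This gives y = (-1, 2), which is column 1 of [L]_W.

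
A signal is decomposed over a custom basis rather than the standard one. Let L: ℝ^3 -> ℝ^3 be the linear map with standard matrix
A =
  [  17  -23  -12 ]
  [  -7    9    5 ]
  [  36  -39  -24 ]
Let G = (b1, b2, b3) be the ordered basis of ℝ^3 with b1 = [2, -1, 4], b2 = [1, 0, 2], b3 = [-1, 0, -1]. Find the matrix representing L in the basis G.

Let P have columns b1, ..., b3. Then [L]_G = P^(-1) A P.
Here det P = 1, so P^(-1) is integer; computing A P first and then P^(-1)(A P) gives [[3, -3, -2], [0, 1, -3], [-3, 2, -2]].

[[3, -3, -2], [0, 1, -3], [-3, 2, -2]]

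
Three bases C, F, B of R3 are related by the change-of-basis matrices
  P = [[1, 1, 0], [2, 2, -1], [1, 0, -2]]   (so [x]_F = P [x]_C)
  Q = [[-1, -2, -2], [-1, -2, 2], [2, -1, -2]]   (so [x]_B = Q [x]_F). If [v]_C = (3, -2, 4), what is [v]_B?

Composing the changes, [v]_B = Q P [v]_C.
Q P = [[-7, -5, 6], [-3, -5, -2], [-2, 0, 5]]; applying this to (3, -2, 4) gives (13, -7, 14).

(13, -7, 14)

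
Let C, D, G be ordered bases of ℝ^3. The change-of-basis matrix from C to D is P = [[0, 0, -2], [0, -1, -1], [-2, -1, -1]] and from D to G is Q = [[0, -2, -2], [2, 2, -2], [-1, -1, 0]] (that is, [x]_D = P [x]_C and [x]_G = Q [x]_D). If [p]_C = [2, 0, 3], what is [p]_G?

First [p]_D = P [p]_C = [-6, -3, -7].
Then [p]_G = Q [p]_D = [20, -4, 9].

[20, -4, 9]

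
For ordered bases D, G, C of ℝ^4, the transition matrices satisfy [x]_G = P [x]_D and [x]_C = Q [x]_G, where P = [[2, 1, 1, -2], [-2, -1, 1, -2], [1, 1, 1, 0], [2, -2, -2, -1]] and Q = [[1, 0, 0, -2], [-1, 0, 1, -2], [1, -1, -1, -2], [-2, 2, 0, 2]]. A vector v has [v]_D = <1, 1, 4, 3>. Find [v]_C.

Apply P to get G-coordinates <1, -5, 6, -11>, then Q to get C-coordinates.
The result is [v]_C = <23, 27, 22, -34>.

<23, 27, 22, -34>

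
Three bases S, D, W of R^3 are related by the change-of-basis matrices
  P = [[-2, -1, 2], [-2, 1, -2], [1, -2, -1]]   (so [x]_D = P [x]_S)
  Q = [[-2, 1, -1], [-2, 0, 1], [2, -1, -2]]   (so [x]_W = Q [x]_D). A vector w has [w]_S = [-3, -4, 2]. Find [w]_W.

Apply P to get D-coordinates [14, -2, 3], then Q to get W-coordinates.
The result is [w]_W = [-33, -25, 24].

[-33, -25, 24]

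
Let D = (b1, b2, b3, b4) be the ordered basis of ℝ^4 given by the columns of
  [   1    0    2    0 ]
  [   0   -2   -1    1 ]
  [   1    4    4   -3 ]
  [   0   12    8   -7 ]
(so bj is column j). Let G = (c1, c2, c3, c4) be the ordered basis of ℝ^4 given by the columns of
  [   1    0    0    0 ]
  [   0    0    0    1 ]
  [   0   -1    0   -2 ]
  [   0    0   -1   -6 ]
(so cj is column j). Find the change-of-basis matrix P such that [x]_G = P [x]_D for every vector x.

Column j of P is [bj]_G, since P maps D-coordinates to G-coordinates.
Expressing b1 in G: b1 = c1 - c2 + 0·c3 + 0·c4, so column 1 of P is [1, -1, 0, 0].
Doing the same for each bj gives P = [[1, 0, 2, 0], [-1, 0, -2, 1], [0, 0, -2, 1], [0, -2, -1, 1]].

[[1, 0, 2, 0], [-1, 0, -2, 1], [0, 0, -2, 1], [0, -2, -1, 1]]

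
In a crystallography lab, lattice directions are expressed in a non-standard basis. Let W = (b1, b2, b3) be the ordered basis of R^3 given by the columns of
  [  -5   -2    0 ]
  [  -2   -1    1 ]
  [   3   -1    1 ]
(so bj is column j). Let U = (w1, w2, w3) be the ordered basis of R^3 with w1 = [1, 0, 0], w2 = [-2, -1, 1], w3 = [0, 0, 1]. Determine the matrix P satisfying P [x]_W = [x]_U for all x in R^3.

[[-1, 0, -2], [2, 1, -1], [1, -2, 2]]

Let M have columns bj and N have columns wj. Then for every x, N [x]_U = x = M [x]_W, so P = N^(-1) M.
Since det N = -1, N^(-1) has integer entries; multiplying gives P = [[-1, 0, -2], [2, 1, -1], [1, -2, 2]].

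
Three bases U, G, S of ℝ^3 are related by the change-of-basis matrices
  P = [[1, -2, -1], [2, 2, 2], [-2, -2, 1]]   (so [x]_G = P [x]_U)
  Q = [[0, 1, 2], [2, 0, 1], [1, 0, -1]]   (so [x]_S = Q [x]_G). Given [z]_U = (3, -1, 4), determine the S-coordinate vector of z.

Apply P to get G-coordinates (1, 12, 0), then Q to get S-coordinates.
The result is [z]_S = (12, 2, 1).

(12, 2, 1)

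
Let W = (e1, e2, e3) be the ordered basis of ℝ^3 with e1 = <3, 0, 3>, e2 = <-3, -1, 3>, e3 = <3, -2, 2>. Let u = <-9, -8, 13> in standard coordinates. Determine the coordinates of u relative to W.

<-1, 4, 2>

We seek scalars with c_1 e1 + ... + c_3 e3 = u; equivalently solve M c = u where the columns of M are e1, ..., e3.
Gaussian elimination on [M | u] yields c = (-1, 4, 2).
Check: -e1 + 4e2 + 2e3 = <-9, -8, 13>.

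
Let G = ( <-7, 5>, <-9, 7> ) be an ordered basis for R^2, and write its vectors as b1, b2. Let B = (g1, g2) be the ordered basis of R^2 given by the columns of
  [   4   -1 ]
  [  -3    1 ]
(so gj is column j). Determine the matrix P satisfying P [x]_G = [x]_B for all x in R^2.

[[-2, -2], [-1, 1]]

Column j of P is [bj]_B, since P maps G-coordinates to B-coordinates.
Expressing b1 in B: b1 = -2g1 - g2, so column 1 of P is <-2, -1>.
Doing the same for each bj gives P = [[-2, -2], [-1, 1]].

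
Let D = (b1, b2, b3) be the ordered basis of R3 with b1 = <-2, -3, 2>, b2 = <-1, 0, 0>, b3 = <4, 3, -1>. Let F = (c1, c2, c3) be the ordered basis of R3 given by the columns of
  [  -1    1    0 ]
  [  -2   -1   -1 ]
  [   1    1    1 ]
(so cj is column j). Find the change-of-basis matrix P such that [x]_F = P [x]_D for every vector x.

Column j of P is [bj]_F, since P maps D-coordinates to F-coordinates.
Expressing b1 in F: b1 = c1 - c2 + 2c3, so column 1 of P is <1, -1, 2>.
Doing the same for each bj gives P = [[1, 0, -2], [-1, -1, 2], [2, 1, -1]].

[[1, 0, -2], [-1, -1, 2], [2, 1, -1]]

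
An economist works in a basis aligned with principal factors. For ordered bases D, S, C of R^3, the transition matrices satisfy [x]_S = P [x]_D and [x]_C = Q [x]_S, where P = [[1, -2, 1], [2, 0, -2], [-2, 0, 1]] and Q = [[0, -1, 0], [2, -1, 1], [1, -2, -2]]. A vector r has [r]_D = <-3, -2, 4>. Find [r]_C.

<14, 34, 13>

Composing the changes, [r]_C = Q P [r]_D.
Q P = [[-2, 0, 2], [-2, -4, 5], [1, -2, 3]]; applying this to <-3, -2, 4> gives <14, 34, 13>.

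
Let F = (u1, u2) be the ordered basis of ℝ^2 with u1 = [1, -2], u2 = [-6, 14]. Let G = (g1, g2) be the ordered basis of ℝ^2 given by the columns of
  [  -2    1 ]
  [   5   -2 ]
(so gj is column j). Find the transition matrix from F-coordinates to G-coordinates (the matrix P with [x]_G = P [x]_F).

[[0, 2], [1, -2]]

Let M have columns uj and N have columns gj. Then for every x, N [x]_G = x = M [x]_F, so P = N^(-1) M.
Since det N = -1, N^(-1) has integer entries; multiplying gives P = [[0, 2], [1, -2]].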